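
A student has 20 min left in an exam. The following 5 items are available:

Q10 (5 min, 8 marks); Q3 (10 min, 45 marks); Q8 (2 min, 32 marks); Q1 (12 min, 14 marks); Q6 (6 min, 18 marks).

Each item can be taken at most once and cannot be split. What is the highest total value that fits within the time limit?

95 marks

Check high-value combinations within 20 min:
- Q3+Q8+Q6: time 10+2+6=18, value 45+32+18=95
- Q10+Q3+Q8: time 5+10+2=17, value 8+45+32=85
- Q3+Q8: time 10+2=12, value 45+32=77
Best: 95 marks.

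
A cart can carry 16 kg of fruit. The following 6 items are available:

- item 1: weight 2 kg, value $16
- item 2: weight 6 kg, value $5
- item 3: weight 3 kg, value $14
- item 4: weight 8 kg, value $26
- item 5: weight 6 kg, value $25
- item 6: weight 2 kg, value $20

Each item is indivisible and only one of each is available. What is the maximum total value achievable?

$76

This is a 0/1 knapsack; check combinations near the capacity.
- item 1+item 3+item 4+item 6: weight 2+3+8+2=15, value 16+14+26+20=76
- item 1+item 3+item 5+item 6: weight 2+3+6+2=13, value 16+14+25+20=75
- item 4+item 5+item 6: weight 8+6+2=16, value 26+25+20=71
Best: $76.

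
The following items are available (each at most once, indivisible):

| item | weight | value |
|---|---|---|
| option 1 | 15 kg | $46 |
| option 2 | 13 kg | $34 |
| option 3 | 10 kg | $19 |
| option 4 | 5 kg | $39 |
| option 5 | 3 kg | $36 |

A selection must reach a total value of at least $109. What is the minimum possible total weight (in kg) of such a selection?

Subsets with value ≥ 109, sorted by total weight:
- option 2+option 4+option 5: weight 21, value 109
- option 1+option 4+option 5: weight 23, value 121
Minimum weight: 21 kg.

21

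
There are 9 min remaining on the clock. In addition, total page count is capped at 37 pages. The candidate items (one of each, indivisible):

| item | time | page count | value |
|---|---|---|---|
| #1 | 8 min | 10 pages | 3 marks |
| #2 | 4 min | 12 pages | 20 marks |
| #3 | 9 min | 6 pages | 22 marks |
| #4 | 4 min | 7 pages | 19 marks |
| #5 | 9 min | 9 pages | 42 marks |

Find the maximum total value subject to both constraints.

Feasible sets respecting both limits:
- #5: time 9, page count 9, value 42
- #2+#4: time 8, page count 19, value 39
- #3: time 9, page count 6, value 22
Best: 42 marks.

42 marks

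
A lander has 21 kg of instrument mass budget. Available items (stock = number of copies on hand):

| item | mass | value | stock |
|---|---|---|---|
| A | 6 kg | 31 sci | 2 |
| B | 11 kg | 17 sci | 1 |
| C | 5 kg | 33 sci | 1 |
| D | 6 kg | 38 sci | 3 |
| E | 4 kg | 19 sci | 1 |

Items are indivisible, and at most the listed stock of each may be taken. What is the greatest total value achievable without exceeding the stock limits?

128 sci

Top feasible selections:
- 1×C + 2×D + 1×E: mass 21, value 128
- 1×A + 1×C + 1×D + 1×E: mass 21, value 121
Best: 128 sci.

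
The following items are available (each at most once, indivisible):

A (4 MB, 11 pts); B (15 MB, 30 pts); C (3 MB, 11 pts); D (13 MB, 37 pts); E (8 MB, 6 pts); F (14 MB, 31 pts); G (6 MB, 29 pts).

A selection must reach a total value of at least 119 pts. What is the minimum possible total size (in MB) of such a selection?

Subsets with value ≥ 119, sorted by total size:
- A+C+D+F+G: size 40, value 119
- B+D+F+G: size 48, value 127
Minimum size: 40 MB.

40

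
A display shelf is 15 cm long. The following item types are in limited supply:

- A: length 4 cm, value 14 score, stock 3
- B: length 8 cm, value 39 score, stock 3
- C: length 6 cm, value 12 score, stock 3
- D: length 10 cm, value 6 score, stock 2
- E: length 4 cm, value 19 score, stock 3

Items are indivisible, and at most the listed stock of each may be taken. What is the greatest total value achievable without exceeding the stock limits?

58 score

Best selections within length 15 and stock limits:
- 1×B + 1×E: length 12, value 58
- 3×E: length 12, value 57
Best: 58 score.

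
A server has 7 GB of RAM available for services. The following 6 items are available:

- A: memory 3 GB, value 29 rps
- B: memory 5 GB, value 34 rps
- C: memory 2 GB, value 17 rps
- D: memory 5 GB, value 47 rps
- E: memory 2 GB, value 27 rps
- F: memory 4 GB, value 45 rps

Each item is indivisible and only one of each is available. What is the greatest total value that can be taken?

This is a 0/1 knapsack; check combinations near the capacity.
- D+E: memory 5+2=7, value 47+27=74
- A+F: memory 3+4=7, value 29+45=74
- A+C+E: memory 3+2+2=7, value 29+17+27=73
- E+F: memory 2+4=6, value 27+45=72
- C+D: memory 2+5=7, value 17+47=64
Best: 74 rps.

74 rps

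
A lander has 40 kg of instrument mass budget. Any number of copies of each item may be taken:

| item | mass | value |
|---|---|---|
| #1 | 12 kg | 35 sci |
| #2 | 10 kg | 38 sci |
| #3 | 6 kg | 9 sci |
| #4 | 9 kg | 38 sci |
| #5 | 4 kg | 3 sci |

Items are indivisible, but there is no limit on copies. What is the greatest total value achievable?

155 sci

Best value-per-unit is #4 at 38/9; filling with it alone gives 4×38 = 152.
Optimal mix: 4×#4 + 1×#5 → mass 40, value 155.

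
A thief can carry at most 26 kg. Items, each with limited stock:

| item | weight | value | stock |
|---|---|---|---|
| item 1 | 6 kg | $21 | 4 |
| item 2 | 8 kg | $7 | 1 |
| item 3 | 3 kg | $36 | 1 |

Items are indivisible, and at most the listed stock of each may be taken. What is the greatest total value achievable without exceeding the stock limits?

Best selections within weight 26 and stock limits:
- 3×item 1 + 1×item 3: weight 21, value 99
- 2×item 1 + 1×item 2 + 1×item 3: weight 23, value 85
Best: $99.

$99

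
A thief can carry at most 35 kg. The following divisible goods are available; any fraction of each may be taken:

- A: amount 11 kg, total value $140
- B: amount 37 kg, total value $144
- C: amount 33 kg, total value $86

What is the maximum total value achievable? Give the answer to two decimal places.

233.41

Take in order of value per unit:
- A (140/11 per unit): all 11 → value 140, running total 140.00
- B (144/37 per unit): 24 of 37 → value 24×144/37 = 93.4054, running total 233.41
Total 233.41.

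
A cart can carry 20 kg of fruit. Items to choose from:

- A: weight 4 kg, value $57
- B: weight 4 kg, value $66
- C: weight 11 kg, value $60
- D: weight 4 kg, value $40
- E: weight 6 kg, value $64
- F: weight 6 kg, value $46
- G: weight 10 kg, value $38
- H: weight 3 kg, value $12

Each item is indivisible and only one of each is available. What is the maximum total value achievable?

Check high-value combinations within 20 kg:
- A+B+E+F: weight 4+4+6+6=20, value 57+66+64+46=233
- A+B+D+E: weight 4+4+4+6=18, value 57+66+40+64=227
- B+D+E+F: weight 4+4+6+6=20, value 66+40+64+46=216
- A+B+D+F: weight 4+4+4+6=18, value 57+66+40+46=209
Best: $233.

$233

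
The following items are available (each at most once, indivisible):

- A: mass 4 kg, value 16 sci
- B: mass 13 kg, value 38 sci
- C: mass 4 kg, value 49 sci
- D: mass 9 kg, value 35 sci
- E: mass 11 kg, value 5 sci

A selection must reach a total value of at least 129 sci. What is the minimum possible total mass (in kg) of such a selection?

30

Subsets with value ≥ 129, sorted by total mass:
- A+B+C+D: mass 30, value 138
- A+B+C+D+E: mass 41, value 143
Minimum mass: 30 kg.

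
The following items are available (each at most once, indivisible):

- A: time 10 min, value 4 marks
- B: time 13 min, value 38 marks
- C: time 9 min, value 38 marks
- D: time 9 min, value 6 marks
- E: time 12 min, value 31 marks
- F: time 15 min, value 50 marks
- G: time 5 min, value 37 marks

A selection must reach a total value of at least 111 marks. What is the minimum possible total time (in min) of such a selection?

Subsets with value ≥ 111, sorted by total time:
- B+C+G: time 27, value 113
- C+F+G: time 29, value 125
- E+F+G: time 32, value 118
- B+F+G: time 33, value 125
Minimum time: 27 min.

27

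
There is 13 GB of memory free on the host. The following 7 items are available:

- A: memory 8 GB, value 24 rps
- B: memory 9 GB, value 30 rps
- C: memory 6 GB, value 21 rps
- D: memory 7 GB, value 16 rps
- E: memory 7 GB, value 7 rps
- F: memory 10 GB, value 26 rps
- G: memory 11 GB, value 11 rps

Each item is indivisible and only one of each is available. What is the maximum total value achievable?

Check high-value combinations within 13 GB:
- C+D: memory 6+7=13, value 21+16=37
- B: memory 9, value 30
- C+E: memory 6+7=13, value 21+7=28
Best: 37 rps.

37 rps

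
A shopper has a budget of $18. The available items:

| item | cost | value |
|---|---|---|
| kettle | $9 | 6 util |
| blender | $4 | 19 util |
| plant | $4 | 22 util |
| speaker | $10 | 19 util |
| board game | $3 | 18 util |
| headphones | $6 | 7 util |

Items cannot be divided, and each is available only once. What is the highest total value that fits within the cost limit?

66 util

This is a 0/1 knapsack; check combinations near the capacity.
- blender+plant+board game+headphones: cost 4+4+3+6=17, value 19+22+18+7=66
- blender+plant+speaker: cost 4+4+10=18, value 19+22+19=60
- blender+plant+board game: cost 4+4+3=11, value 19+22+18=59
- plant+speaker+board game: cost 4+10+3=17, value 22+19+18=59
- blender+speaker+board game: cost 4+10+3=17, value 19+19+18=56
Best: 66 util.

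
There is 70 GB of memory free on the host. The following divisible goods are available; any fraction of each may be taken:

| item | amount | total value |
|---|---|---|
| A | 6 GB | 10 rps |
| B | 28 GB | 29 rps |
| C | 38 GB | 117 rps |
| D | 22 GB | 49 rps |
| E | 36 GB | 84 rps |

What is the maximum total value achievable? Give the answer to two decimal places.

Take in order of value per unit:
- C (117/38 per unit): all 38 → value 117, running total 117.00
- E (84/36 per unit): 32 of 36 → value 32×84/36 = 74.6667, running total 191.67
Total 191.67.

191.67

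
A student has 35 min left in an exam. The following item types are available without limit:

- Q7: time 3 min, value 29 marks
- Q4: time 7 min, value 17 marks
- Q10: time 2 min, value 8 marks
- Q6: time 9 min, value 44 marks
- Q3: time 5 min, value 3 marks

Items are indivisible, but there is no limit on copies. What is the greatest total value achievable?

Best value-per-unit is Q7 at 29/3; filling with it alone gives 11×29 = 319.
Optimal mix: 11×Q7 + 1×Q10 → time 35, value 327.

327 marks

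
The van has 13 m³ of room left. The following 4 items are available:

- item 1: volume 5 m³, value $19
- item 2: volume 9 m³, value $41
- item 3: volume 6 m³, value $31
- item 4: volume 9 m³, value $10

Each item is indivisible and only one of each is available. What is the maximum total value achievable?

$50

This is a 0/1 knapsack; check combinations near the capacity.
- item 1+item 3: volume 5+6=11, value 19+31=50
- item 2: volume 9, value 41
- item 3: volume 6, value 31
Best: $50.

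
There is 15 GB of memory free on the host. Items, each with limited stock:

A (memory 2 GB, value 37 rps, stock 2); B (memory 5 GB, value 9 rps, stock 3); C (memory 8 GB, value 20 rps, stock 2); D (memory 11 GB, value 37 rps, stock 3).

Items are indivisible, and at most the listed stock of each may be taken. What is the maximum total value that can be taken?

Best selections within memory 15 and stock limits:
- 2×A + 1×D: memory 15, value 111
- 2×A + 1×C: memory 12, value 94
Best: 111 rps.

111 rps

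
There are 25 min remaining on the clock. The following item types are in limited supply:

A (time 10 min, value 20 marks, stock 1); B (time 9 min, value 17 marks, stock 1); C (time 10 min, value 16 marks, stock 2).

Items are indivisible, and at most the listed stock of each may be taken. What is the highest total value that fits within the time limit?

37 marks

Best selections within time 25 and stock limits:
- 1×A + 1×B: time 19, value 37
- 1×A + 1×C: time 20, value 36
- 1×B + 1×C: time 19, value 33
- 2×C: time 20, value 32
Best: 37 marks.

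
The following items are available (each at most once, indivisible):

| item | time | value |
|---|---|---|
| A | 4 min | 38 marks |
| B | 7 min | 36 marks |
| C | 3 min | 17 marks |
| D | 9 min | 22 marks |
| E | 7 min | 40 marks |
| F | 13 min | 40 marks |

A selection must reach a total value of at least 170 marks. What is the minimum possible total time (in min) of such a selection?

34

Subsets with value ≥ 170, sorted by total time:
- A+B+C+E+F: time 34, value 171
- A+B+D+E+F: time 40, value 176
- A+B+C+D+E+F: time 43, value 193
Minimum time: 34 min.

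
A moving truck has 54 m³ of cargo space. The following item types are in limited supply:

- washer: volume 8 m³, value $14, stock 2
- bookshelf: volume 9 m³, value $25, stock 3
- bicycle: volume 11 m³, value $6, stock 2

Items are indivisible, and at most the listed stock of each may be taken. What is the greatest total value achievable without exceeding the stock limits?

$109

Best selections within volume 54 and stock limits:
- 2×washer + 3×bookshelf + 1×bicycle: volume 54, value 109
- 2×washer + 3×bookshelf: volume 43, value 103
Best: $109.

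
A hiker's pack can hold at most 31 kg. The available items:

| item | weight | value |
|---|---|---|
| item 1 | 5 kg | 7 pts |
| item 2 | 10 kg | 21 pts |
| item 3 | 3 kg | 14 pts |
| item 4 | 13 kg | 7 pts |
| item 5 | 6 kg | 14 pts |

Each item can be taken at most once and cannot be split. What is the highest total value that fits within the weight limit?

56 pts

Check high-value combinations within 31 kg:
- item 1+item 2+item 3+item 5: weight 5+10+3+6=24, value 7+21+14+14=56
- item 2+item 3+item 5: weight 10+3+6=19, value 21+14+14=49
- item 1+item 2+item 3+item 4: weight 5+10+3+13=31, value 7+21+14+7=49
- item 1+item 2+item 3: weight 5+10+3=18, value 7+21+14=42
- item 1+item 2+item 5: weight 5+10+6=21, value 7+21+14=42
Best: 56 pts.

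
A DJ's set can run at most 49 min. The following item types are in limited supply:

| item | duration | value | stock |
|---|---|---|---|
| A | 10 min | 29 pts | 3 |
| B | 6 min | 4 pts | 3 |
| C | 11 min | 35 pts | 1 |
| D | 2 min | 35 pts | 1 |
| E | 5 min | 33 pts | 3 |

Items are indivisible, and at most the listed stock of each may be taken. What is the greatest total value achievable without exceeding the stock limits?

Best selections within duration 49 and stock limits:
- 2×A + 1×C + 1×D + 3×E: duration 48, value 227
- 3×A + 1×D + 3×E: duration 47, value 221
- 1×A + 1×B + 1×C + 1×D + 3×E: duration 44, value 202
Best: 227 pts.

227 pts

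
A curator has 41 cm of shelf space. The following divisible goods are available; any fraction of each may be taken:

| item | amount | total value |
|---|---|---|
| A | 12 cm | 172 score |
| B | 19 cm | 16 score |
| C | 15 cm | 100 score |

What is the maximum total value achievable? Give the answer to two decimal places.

Take in order of value per unit:
- A (172/12 per unit): all 12 → value 172, running total 172.00
- C (100/15 per unit): all 15 → value 100, running total 272.00
- B (16/19 per unit): 14 of 19 → value 14×16/19 = 11.7895, running total 283.79
Total 283.79.

283.79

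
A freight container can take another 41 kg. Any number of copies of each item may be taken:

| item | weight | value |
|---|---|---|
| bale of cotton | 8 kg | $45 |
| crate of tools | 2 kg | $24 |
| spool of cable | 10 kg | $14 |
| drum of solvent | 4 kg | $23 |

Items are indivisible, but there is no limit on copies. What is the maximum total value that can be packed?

Best value-per-unit is crate of tools at 24/2, and filling with it alone uses weight 20×2=40. No mix of the others beats 20×24 = 480.

$480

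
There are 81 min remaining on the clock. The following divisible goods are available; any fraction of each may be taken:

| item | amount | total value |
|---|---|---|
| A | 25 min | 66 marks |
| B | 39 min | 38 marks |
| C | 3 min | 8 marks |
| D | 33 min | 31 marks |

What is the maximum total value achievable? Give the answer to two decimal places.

Take in order of value per unit:
- C (8/3 per unit): all 3 → value 8, running total 8.00
- A (66/25 per unit): all 25 → value 66, running total 74.00
- B (38/39 per unit): all 39 → value 38, running total 112.00
- D (31/33 per unit): 14 of 33 → value 14×31/33 = 13.1515, running total 125.15
Total 125.15.

125.15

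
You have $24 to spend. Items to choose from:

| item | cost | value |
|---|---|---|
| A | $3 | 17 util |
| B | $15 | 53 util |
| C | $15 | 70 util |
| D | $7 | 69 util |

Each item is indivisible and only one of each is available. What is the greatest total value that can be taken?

Check high-value combinations within $24:
- C+D: cost 15+7=22, value 70+69=139
- B+D: cost 15+7=22, value 53+69=122
- A+C: cost 3+15=18, value 17+70=87
- A+D: cost 3+7=10, value 17+69=86
- C: cost 15, value 70
Best: 139 util.

139 util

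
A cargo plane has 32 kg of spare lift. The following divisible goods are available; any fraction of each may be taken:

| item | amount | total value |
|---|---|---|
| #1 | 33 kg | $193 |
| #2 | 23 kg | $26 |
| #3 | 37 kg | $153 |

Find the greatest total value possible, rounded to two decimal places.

187.15

Take in order of value per unit:
- #1 (193/33 per unit): 32 of 33 → value 32×193/33 = 187.1515, running total 187.15
Total 187.15.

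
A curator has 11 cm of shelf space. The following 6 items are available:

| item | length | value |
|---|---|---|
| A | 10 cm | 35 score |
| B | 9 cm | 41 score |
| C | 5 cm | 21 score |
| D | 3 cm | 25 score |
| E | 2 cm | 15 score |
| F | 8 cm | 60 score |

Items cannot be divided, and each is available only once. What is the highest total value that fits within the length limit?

85 score

Check high-value combinations within 11 cm:
- D+F: length 3+8=11, value 25+60=85
- E+F: length 2+8=10, value 15+60=75
- C+D+E: length 5+3+2=10, value 21+25+15=61
- F: length 8, value 60
Best: 85 score.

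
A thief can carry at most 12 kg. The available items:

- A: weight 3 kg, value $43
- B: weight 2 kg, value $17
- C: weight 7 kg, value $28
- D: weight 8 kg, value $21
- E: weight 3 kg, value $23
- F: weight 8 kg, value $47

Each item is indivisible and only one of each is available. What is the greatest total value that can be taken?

$90

Check high-value combinations within 12 kg:
- A+F: weight 3+8=11, value 43+47=90
- A+B+C: weight 3+2+7=12, value 43+17+28=88
- A+B+E: weight 3+2+3=8, value 43+17+23=83
- A+C: weight 3+7=10, value 43+28=71
- E+F: weight 3+8=11, value 23+47=70
Best: $90.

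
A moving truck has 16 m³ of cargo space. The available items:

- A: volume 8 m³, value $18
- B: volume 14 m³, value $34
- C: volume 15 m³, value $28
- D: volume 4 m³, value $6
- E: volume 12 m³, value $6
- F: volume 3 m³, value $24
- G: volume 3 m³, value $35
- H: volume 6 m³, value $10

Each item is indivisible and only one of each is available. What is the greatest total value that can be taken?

This is a 0/1 knapsack; check combinations near the capacity.
- A+F+G: volume 8+3+3=14, value 18+24+35=77
- D+F+G+H: volume 4+3+3+6=16, value 6+24+35+10=75
- F+G+H: volume 3+3+6=12, value 24+35+10=69
- D+F+G: volume 4+3+3=10, value 6+24+35=65
- F+G: volume 3+3=6, value 24+35=59
Best: $77.

$77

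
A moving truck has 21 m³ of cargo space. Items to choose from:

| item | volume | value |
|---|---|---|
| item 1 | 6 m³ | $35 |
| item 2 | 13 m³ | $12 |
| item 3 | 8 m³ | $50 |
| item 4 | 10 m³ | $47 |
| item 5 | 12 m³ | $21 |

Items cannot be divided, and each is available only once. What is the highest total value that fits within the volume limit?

This is a 0/1 knapsack; check combinations near the capacity.
- item 3+item 4: volume 8+10=18, value 50+47=97
- item 1+item 3: volume 6+8=14, value 35+50=85
- item 1+item 4: volume 6+10=16, value 35+47=82
- item 3+item 5: volume 8+12=20, value 50+21=71
Best: $97.

$97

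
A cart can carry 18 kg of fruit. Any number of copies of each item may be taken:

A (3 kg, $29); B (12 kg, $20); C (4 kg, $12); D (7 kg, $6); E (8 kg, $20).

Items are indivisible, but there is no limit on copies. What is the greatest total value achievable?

$174

Best value-per-unit is A at 29/3, and filling with it alone uses weight 6×3=18. No mix of the others beats 6×29 = 174.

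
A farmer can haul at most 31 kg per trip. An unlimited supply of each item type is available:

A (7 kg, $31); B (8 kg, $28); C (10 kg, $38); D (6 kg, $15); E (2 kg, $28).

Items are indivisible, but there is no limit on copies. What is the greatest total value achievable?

Best value-per-unit is E at 28/2, and filling with it alone uses weight 15×2=30. No mix of the others beats 15×28 = 420.

$420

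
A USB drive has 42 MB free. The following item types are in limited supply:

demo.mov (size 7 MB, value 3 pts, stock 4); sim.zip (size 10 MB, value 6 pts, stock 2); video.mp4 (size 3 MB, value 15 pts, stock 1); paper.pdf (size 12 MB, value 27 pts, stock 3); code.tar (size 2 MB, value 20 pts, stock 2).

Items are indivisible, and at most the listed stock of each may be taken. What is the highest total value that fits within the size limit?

121 pts

Best selections within size 42 and stock limits:
- 3×paper.pdf + 2×code.tar: size 40, value 121
- 1×video.mp4 + 3×paper.pdf + 1×code.tar: size 41, value 116
Best: 121 pts.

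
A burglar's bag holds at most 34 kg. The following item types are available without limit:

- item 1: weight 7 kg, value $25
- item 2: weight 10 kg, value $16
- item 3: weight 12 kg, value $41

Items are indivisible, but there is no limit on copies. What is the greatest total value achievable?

$116

Best value-per-unit is item 1 at 25/7; filling with it alone gives 4×25 = 100.
Optimal mix: 3×item 1 + 1×item 3 → weight 33, value 116.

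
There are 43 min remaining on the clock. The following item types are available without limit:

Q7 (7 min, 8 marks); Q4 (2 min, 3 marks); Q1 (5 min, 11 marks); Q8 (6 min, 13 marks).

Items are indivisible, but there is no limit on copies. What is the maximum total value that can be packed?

94 marks

Best value-per-unit is Q1 at 11/5; filling with it alone gives 8×11 = 88.
Optimal mix: 5×Q1 + 3×Q8 → time 43, value 94.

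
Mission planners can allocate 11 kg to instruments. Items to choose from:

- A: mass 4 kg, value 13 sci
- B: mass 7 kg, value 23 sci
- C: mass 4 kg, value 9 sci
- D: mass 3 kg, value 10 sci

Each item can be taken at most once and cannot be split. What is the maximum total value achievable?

This is a 0/1 knapsack; check combinations near the capacity.
- A+B: mass 4+7=11, value 13+23=36
- B+D: mass 7+3=10, value 23+10=33
- B+C: mass 7+4=11, value 23+9=32
Best: 36 sci.

36 sci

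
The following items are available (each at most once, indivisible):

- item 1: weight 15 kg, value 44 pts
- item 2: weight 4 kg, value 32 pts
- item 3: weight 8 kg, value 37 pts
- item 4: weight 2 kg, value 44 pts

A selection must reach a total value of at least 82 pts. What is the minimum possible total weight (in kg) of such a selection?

Subsets with value ≥ 82, sorted by total weight:
- item 2+item 3+item 4: weight 14, value 113
- item 1+item 4: weight 17, value 88
- item 1+item 2+item 4: weight 21, value 120
- item 1+item 3+item 4: weight 25, value 125
Minimum weight: 14 kg.

14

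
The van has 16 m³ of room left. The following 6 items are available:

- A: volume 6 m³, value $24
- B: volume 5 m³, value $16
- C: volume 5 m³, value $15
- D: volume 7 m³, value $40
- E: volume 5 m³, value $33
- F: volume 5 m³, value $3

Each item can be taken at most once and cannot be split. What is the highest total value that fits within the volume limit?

$73

Check high-value combinations within 16 m³:
- D+E: volume 7+5=12, value 40+33=73
- A+B+E: volume 6+5+5=16, value 24+16+33=73
- A+C+E: volume 6+5+5=16, value 24+15+33=72
- A+D: volume 6+7=13, value 24+40=64
- B+C+E: volume 5+5+5=15, value 16+15+33=64
Best: $73.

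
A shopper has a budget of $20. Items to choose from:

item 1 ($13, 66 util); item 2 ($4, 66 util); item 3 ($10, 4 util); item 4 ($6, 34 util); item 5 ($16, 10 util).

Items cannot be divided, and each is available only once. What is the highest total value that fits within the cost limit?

This is a 0/1 knapsack; check combinations near the capacity.
- item 1+item 2: cost 13+4=17, value 66+66=132
- item 2+item 3+item 4: cost 4+10+6=20, value 66+4+34=104
- item 2+item 4: cost 4+6=10, value 66+34=100
- item 1+item 4: cost 13+6=19, value 66+34=100
Best: 132 util.

132 util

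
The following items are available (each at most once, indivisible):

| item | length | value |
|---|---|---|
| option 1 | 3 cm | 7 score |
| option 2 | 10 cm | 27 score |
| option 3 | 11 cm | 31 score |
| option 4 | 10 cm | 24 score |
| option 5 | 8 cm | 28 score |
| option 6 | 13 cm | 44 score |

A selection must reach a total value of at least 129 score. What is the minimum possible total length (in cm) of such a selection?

Subsets with value ≥ 129, sorted by total length:
- option 2+option 3+option 5+option 6: length 42, value 130
- option 1+option 2+option 4+option 5+option 6: length 44, value 130
Minimum length: 42 cm.

42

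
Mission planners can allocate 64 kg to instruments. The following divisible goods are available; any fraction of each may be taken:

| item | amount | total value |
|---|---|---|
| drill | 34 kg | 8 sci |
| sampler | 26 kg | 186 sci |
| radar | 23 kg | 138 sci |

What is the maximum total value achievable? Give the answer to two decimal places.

327.53

Take in order of value per unit:
- sampler (186/26 per unit): all 26 → value 186, running total 186.00
- radar (138/23 per unit): all 23 → value 138, running total 324.00
- drill (8/34 per unit): 15 of 34 → value 15×8/34 = 3.5294, running total 327.53
Total 327.53.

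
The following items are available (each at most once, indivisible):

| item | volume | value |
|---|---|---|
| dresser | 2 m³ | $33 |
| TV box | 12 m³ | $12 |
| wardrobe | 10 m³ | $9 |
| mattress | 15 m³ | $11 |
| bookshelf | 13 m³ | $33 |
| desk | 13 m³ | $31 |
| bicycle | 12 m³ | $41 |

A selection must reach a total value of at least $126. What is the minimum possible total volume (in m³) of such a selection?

40

Subsets with value ≥ 126, sorted by total volume:
- dresser+bookshelf+desk+bicycle: volume 40, value 138
- dresser+TV box+wardrobe+bookshelf+bicycle: volume 49, value 128
- dresser+TV box+wardrobe+desk+bicycle: volume 49, value 126
- dresser+wardrobe+bookshelf+desk+bicycle: volume 50, value 147
Minimum volume: 40 m³.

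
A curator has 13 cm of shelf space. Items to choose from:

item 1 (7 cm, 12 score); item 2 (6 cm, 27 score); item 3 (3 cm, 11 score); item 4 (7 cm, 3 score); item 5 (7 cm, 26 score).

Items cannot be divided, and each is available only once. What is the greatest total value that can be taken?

Check high-value combinations within 13 cm:
- item 2+item 5: length 6+7=13, value 27+26=53
- item 1+item 2: length 7+6=13, value 12+27=39
- item 2+item 3: length 6+3=9, value 27+11=38
- item 3+item 5: length 3+7=10, value 11+26=37
- item 2+item 4: length 6+7=13, value 27+3=30
Best: 53 score.

53 score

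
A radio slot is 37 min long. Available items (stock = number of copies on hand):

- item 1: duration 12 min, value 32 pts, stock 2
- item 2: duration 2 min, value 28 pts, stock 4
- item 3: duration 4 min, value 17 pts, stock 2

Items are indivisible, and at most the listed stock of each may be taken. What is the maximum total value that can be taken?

193 pts

Best selections within duration 37 and stock limits:
- 2×item 1 + 4×item 2 + 1×item 3: duration 36, value 193
- 1×item 1 + 4×item 2 + 2×item 3: duration 28, value 178
Best: 193 pts.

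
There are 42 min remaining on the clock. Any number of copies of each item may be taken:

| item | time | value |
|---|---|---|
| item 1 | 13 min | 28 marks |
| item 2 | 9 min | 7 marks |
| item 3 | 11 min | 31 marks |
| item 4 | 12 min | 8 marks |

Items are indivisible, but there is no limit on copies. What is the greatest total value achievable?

Best value-per-unit is item 3 at 31/11; filling with it alone gives 3×31 = 93.
Optimal mix: 1×item 2 + 3×item 3 → time 42, value 100.

100 marks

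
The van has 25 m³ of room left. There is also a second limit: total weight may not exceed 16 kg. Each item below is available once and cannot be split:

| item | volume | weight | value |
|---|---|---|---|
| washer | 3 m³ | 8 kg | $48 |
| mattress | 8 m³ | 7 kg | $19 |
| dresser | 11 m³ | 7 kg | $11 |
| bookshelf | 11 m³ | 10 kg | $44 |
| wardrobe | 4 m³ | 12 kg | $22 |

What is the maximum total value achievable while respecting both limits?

$67

Feasible sets respecting both limits:
- washer+mattress: volume 11, weight 15, value 67
- washer+dresser: volume 14, weight 15, value 59
- washer: volume 3, weight 8, value 48
- bookshelf: volume 11, weight 10, value 44
Best: $67.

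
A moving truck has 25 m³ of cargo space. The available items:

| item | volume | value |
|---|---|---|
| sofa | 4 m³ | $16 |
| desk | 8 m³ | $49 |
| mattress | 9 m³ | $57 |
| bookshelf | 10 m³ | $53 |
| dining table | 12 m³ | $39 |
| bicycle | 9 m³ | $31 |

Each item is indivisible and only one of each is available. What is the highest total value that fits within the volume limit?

$126

Check high-value combinations within 25 m³:
- sofa+mattress+bookshelf: volume 4+9+10=23, value 16+57+53=126
- sofa+desk+mattress: volume 4+8+9=21, value 16+49+57=122
- sofa+desk+bookshelf: volume 4+8+10=22, value 16+49+53=118
Best: $126.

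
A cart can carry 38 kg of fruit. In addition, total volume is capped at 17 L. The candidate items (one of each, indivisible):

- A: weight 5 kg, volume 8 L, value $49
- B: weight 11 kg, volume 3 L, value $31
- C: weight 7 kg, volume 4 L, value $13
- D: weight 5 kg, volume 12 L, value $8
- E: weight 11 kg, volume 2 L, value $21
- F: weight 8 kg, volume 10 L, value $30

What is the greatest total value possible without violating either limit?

Feasible sets respecting both limits:
- A+B+C+E: weight 34, volume 17, value 114
- A+B+E: weight 27, volume 13, value 101
- A+B+C: weight 23, volume 15, value 93
Best: $114.

$114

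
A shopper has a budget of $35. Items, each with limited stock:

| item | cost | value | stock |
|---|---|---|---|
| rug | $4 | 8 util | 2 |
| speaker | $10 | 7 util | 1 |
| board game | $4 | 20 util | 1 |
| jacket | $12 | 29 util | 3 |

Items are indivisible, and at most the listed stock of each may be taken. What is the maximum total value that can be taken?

Top feasible selections:
- 1×rug + 1×board game + 2×jacket: cost 32, value 86
- 1×board game + 2×jacket: cost 28, value 78
- 2×rug + 2×jacket: cost 32, value 74
- 2×rug + 1×speaker + 1×board game + 1×jacket: cost 34, value 72
Best: 86 util.

86 util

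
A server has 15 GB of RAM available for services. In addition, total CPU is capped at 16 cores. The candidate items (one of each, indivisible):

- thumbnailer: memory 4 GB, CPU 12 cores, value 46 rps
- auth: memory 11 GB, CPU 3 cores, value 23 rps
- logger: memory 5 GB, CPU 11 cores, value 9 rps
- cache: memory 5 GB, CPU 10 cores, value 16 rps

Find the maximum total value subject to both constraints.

Feasible sets respecting both limits:
- thumbnailer+auth: memory 15, CPU 15, value 69
- thumbnailer: memory 4, CPU 12, value 46
- auth: memory 11, CPU 3, value 23
Best: 69 rps.

69 rps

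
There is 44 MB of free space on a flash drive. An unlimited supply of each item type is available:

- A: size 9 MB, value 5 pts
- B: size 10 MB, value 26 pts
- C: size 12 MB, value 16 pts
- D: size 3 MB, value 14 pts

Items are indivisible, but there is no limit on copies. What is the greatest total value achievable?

Best value-per-unit is D at 14/3, and filling with it alone uses size 14×3=42. No mix of the others beats 14×14 = 196.

196 pts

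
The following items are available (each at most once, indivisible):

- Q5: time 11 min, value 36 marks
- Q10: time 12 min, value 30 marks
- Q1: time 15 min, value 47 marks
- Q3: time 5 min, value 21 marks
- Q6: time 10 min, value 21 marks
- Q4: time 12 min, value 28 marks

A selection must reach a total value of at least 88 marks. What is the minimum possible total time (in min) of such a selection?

Subsets with value ≥ 88, sorted by total time:
- Q1+Q3+Q6: time 30, value 89
- Q5+Q1+Q3: time 31, value 104
- Q10+Q1+Q3: time 32, value 98
Minimum time: 30 min.

30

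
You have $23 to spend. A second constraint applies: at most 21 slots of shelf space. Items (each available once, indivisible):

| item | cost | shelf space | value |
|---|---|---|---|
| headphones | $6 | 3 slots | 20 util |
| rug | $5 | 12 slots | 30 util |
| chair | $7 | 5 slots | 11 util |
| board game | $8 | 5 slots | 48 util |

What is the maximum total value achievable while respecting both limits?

Feasible sets respecting both limits:
- headphones+rug+board game: cost 19, shelf space 20, value 98
- headphones+chair+board game: cost 21, shelf space 13, value 79
- rug+board game: cost 13, shelf space 17, value 78
- headphones+board game: cost 14, shelf space 8, value 68
Best: 98 util.

98 util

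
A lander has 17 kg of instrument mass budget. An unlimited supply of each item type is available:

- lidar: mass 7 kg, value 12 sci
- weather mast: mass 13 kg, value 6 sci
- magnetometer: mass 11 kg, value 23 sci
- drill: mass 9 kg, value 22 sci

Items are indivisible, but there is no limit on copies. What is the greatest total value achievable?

34 sci

Best value-per-unit is drill at 22/9; filling with it alone gives 1×22 = 22.
Optimal mix: 1×lidar + 1×drill → mass 16, value 34.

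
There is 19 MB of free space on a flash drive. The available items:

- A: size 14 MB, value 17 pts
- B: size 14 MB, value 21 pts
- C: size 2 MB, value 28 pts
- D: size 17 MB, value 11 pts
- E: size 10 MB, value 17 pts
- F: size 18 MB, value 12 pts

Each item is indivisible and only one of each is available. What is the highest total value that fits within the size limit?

49 pts

This is a 0/1 knapsack; check combinations near the capacity.
- B+C: size 14+2=16, value 21+28=49
- C+E: size 2+10=12, value 28+17=45
- A+C: size 14+2=16, value 17+28=45
Best: 49 pts.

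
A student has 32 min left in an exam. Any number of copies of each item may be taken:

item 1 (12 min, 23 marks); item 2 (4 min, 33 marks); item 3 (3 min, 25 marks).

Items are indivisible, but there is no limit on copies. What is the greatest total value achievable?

266 marks

Best value-per-unit is item 3 at 25/3; filling with it alone gives 10×25 = 250.
Optimal mix: 2×item 2 + 8×item 3 → time 32, value 266.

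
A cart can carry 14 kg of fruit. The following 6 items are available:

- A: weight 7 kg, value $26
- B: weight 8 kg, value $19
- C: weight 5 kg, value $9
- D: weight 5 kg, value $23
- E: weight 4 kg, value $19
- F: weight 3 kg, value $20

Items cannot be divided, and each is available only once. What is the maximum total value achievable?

Check high-value combinations within 14 kg:
- A+E+F: weight 7+4+3=14, value 26+19+20=65
- D+E+F: weight 5+4+3=12, value 23+19+20=62
- C+D+F: weight 5+5+3=13, value 9+23+20=52
Best: $65.

$65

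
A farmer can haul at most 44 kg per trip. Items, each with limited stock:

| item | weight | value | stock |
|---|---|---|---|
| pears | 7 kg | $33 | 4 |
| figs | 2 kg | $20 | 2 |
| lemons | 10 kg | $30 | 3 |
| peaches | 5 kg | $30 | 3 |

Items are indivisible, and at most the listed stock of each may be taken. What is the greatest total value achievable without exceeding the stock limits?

Top feasible selections:
- 4×pears + 2×figs + 2×peaches: weight 42, value 232
- 3×pears + 2×figs + 3×peaches: weight 40, value 229
- 2×pears + 2×figs + 1×lemons + 3×peaches: weight 43, value 226
- 4×pears + 3×peaches: weight 43, value 222
Best: $232.

$232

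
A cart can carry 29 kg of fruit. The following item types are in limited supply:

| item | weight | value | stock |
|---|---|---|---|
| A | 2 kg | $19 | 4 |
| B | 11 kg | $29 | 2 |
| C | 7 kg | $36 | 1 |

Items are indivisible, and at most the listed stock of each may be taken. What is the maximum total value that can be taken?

$141

Best selections within weight 29 and stock limits:
- 4×A + 1×B + 1×C: weight 26, value 141
- 3×A + 1×B + 1×C: weight 24, value 122
- 3×A + 2×B: weight 28, value 115
Best: $141.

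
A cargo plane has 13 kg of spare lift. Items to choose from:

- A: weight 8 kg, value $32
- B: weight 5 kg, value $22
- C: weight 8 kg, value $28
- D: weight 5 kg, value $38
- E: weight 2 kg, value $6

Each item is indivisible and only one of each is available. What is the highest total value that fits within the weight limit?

Check high-value combinations within 13 kg:
- A+D: weight 8+5=13, value 32+38=70
- B+D+E: weight 5+5+2=12, value 22+38+6=66
- C+D: weight 8+5=13, value 28+38=66
- B+D: weight 5+5=10, value 22+38=60
Best: $70.

$70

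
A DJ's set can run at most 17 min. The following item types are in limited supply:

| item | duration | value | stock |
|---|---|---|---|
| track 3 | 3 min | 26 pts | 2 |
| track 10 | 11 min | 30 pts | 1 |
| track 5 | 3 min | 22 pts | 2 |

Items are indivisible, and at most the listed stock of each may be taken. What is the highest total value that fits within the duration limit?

Top feasible selections:
- 2×track 3 + 2×track 5: duration 12, value 96
- 2×track 3 + 1×track 10: duration 17, value 82
Best: 96 pts.

96 pts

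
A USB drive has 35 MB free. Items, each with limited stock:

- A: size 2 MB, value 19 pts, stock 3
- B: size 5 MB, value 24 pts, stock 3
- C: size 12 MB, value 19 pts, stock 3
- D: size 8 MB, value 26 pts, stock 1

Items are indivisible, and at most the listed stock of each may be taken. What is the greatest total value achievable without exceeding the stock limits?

Best selections within size 35 and stock limits:
- 3×A + 3×B + 1×D: size 29, value 155
- 3×A + 3×B + 1×C: size 33, value 148
- 2×A + 3×B + 1×D: size 27, value 136
Best: 155 pts.

155 pts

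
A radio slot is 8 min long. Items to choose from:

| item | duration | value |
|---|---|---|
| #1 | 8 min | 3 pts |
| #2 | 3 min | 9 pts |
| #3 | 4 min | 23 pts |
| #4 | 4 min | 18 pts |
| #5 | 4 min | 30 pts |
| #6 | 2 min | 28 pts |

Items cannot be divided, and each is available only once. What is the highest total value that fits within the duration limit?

Check high-value combinations within 8 min:
- #5+#6: duration 4+2=6, value 30+28=58
- #3+#5: duration 4+4=8, value 23+30=53
- #3+#6: duration 4+2=6, value 23+28=51
Best: 58 pts.

58 pts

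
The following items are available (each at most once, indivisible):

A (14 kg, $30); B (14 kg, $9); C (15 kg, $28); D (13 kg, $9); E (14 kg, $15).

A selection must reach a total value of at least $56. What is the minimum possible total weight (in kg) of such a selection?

29

Subsets with value ≥ 56, sorted by total weight:
- A+C: weight 29, value 58
- A+C+D: weight 42, value 67
Minimum weight: 29 kg.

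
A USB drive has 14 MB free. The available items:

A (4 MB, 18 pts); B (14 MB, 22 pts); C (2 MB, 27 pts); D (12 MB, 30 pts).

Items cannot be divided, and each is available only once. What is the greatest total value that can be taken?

57 pts

This is a 0/1 knapsack; check combinations near the capacity.
- C+D: size 2+12=14, value 27+30=57
- A+C: size 4+2=6, value 18+27=45
- D: size 12, value 30
- C: size 2, value 27
Best: 57 pts.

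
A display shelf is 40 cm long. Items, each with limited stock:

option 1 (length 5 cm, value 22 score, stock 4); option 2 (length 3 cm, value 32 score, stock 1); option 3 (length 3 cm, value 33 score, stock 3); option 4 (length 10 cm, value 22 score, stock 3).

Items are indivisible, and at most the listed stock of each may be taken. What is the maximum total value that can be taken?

Best selections within length 40 and stock limits:
- 4×option 1 + 1×option 2 + 3×option 3: length 32, value 219
- 3×option 1 + 1×option 2 + 3×option 3 + 1×option 4: length 37, value 219
- 4×option 1 + 3×option 3 + 1×option 4: length 39, value 209
- 4×option 1 + 1×option 2 + 2×option 3 + 1×option 4: length 39, value 208
Best: 219 score.

219 score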